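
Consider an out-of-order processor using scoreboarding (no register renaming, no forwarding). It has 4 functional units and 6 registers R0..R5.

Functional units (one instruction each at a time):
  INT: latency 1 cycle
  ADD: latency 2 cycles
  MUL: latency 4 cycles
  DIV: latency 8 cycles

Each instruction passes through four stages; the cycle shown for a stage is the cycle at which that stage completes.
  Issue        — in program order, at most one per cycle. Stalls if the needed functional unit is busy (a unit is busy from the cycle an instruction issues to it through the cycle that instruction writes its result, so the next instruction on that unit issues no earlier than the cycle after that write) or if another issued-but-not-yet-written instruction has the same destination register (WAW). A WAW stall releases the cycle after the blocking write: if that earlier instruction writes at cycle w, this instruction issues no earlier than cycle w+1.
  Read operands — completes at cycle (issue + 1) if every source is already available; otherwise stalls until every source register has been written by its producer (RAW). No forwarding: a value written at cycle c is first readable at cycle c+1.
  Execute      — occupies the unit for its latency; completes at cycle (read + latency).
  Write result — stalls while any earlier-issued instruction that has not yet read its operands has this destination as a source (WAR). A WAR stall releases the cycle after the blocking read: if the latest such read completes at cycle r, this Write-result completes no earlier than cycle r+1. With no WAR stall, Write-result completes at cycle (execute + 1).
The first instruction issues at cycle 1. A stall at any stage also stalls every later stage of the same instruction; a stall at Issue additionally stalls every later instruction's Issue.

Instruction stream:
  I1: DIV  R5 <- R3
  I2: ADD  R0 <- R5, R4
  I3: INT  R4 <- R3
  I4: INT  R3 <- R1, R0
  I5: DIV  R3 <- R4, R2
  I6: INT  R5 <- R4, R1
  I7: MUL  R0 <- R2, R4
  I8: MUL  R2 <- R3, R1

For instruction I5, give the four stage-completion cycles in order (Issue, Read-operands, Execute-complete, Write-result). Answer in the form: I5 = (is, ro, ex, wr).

[I1] 1/2/10/11
[I2] 2/12/14/15  (RAW R5: wait I1 write@11)
[I3] 3/4/5/13  (WAR R4: wait I2 read@12)
[I4] 14/16/17/18  (struct: INT busy until I3 writes@13; RAW R0: wait I2 write@15)
[I5] 19/20/28/29  (WAW R3: wait I4 write@18)
[I6] 20/21/22/23
[I7] 21/22/26/27
[I8] 28/30/34/35  (struct: MUL busy until I7 writes@27; RAW R3: wait I5 write@29)

I5 = (19, 20, 28, 29)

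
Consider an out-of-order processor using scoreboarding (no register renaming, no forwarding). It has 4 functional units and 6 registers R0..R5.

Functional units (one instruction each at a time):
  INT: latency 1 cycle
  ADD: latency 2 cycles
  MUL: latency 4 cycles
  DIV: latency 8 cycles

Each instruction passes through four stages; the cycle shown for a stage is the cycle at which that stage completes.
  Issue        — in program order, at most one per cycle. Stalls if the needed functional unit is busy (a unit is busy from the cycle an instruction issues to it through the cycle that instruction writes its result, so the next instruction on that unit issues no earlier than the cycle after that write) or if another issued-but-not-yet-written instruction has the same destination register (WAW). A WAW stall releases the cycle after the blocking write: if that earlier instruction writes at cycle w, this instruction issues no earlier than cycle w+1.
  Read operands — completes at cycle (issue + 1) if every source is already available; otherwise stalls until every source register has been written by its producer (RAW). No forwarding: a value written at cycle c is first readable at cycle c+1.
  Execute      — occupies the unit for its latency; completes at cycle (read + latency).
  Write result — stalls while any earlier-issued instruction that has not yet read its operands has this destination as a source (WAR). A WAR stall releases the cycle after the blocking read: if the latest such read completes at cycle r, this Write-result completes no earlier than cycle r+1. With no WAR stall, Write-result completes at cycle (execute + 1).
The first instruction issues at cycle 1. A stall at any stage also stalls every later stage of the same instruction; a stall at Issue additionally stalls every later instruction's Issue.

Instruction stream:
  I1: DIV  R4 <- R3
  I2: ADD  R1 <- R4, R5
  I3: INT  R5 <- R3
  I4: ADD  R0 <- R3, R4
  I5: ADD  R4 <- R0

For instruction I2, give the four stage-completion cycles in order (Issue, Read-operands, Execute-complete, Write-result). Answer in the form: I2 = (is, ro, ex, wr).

I2 = (2, 12, 14, 15)

cycle 1: I1→DIV
cycle 2: I1 RO, I2→ADD
cycle 3: I3→INT
cycle 4: I3 RO
cycle 5: I3 EX
cycle 10: I1 EX
cycle 11: I1 WR R4
cycle 12: I2 RO
cycle 13: I3 WR R5
cycle 14: I2 EX
cycle 15: I2 WR R1
cycle 16: I4→ADD
cycle 17: I4 RO
cycle 19: I4 EX
cycle 20: I4 WR R0
cycle 21: I5→ADD
cycle 22: I5 RO
cycle 24: I5 EX
cycle 25: I5 WR R4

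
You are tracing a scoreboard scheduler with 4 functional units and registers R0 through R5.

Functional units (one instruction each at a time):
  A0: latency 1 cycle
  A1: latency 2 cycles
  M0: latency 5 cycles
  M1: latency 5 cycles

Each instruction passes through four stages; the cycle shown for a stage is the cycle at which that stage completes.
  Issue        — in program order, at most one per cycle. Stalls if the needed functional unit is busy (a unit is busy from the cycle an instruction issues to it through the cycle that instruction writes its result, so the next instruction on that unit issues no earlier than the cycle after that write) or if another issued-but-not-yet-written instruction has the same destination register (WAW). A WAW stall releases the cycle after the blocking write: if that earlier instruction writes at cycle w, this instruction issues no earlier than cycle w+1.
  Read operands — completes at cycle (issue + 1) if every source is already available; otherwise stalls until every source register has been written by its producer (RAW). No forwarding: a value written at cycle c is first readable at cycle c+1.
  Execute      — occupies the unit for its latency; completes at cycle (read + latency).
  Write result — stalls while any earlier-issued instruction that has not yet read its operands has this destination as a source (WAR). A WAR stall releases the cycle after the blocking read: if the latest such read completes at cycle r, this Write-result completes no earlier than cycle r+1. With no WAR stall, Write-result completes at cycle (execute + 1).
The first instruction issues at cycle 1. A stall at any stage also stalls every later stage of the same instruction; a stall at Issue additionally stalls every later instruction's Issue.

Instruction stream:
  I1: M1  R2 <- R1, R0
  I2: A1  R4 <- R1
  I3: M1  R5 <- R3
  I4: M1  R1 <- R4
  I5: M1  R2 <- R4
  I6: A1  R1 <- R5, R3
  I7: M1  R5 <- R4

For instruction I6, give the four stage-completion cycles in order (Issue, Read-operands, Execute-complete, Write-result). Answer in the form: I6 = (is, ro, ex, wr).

[1] I1 dispatched to M1
[2] I1 operands ready · I2 dispatched to A1
[3] I2 operands ready
[5] I2 complete
[6] R4←I2
[7] I1 complete
[8] R2←I1
[9] I3 dispatched to M1
[10] I3 operands ready
[15] I3 complete
[16] R5←I3
[17] I4 dispatched to M1
[18] I4 operands ready
[23] I4 complete
[24] R1←I4
[25] I5 dispatched to M1
[26] I5 operands ready · I6 dispatched to A1
[27] I6 operands ready
[29] I6 complete
[30] R1←I6
[31] I5 complete
[32] R2←I5
[33] I7 dispatched to M1
[34] I7 operands ready
[39] I7 complete
[40] R5←I7

I6 = (26, 27, 29, 30)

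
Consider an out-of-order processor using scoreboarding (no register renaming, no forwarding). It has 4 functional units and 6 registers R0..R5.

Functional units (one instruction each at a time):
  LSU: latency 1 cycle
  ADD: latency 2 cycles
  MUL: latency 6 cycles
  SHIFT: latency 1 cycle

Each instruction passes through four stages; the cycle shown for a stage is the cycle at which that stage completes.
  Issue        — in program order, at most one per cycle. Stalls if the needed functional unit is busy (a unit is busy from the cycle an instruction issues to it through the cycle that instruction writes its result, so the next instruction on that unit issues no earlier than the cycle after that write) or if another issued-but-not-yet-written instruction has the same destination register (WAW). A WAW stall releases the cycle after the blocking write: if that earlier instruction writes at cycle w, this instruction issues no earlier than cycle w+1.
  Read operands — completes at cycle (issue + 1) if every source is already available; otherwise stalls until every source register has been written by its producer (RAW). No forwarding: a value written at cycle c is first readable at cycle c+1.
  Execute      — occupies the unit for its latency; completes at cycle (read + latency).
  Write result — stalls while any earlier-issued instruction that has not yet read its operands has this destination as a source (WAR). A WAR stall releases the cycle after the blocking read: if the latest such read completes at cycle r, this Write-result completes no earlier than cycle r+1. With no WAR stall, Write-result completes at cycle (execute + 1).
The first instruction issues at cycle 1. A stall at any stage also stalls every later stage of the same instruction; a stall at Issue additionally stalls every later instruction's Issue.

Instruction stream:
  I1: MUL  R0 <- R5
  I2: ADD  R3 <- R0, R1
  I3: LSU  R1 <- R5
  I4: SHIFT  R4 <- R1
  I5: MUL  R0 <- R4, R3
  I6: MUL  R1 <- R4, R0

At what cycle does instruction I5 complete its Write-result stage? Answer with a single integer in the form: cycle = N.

cycle = 22

I1  is:1  ro:2  ex:8  wr:9
I2  is:2  ro:10  ex:12  wr:13  — RAW R0: wait I1 write@9
I3  is:3  ro:4  ex:5  wr:11  — WAR R1: wait I2 read@10
I4  is:4  ro:12  ex:13  wr:14  — RAW R1: wait I3 write@11
I5  is:10  ro:15  ex:21  wr:22  — struct: MUL busy until I1 writes@9, RAW R4: wait I4 write@14
I6  is:23  ro:24  ex:30  wr:31  — struct: MUL busy until I5 writes@22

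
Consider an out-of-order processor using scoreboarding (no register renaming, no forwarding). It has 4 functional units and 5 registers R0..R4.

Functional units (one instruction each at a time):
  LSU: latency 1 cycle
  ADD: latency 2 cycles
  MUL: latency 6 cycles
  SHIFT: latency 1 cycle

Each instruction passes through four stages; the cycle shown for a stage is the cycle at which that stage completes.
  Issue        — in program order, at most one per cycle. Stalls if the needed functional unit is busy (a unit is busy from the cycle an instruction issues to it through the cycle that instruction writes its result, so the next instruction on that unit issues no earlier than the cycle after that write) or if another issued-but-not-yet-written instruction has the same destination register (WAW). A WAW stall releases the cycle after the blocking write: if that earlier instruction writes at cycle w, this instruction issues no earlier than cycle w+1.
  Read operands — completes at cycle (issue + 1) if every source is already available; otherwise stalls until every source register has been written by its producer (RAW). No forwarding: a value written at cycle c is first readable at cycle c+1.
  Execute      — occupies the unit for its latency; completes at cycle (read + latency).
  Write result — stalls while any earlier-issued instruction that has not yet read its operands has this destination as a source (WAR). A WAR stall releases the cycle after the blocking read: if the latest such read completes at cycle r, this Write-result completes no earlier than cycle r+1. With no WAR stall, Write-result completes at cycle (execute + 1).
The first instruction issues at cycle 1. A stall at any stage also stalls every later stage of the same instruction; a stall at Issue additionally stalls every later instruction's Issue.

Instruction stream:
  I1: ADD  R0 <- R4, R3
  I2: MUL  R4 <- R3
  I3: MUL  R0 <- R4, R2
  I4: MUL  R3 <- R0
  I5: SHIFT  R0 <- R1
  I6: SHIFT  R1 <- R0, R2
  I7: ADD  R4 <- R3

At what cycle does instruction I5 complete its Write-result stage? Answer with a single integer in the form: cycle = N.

cycle = 24

c1: I1 issues→ADD
c2: I1 reads, I2 issues→MUL
c3: I2 reads
c4: I1 exec-done
c5: I1 writes R0
c9: I2 exec-done
c10: I2 writes R4
c11: I3 issues→MUL
c12: I3 reads
c18: I3 exec-done
c19: I3 writes R0
c20: I4 issues→MUL
c21: I4 reads, I5 issues→SHIFT
c22: I5 reads
c23: I5 exec-done
c24: I5 writes R0
c25: I6 issues→SHIFT
c26: I6 reads, I7 issues→ADD
c27: I4 exec-done, I6 exec-done
c28: I4 writes R3, I6 writes R1
c29: I7 reads
c31: I7 exec-done
c32: I7 writes R4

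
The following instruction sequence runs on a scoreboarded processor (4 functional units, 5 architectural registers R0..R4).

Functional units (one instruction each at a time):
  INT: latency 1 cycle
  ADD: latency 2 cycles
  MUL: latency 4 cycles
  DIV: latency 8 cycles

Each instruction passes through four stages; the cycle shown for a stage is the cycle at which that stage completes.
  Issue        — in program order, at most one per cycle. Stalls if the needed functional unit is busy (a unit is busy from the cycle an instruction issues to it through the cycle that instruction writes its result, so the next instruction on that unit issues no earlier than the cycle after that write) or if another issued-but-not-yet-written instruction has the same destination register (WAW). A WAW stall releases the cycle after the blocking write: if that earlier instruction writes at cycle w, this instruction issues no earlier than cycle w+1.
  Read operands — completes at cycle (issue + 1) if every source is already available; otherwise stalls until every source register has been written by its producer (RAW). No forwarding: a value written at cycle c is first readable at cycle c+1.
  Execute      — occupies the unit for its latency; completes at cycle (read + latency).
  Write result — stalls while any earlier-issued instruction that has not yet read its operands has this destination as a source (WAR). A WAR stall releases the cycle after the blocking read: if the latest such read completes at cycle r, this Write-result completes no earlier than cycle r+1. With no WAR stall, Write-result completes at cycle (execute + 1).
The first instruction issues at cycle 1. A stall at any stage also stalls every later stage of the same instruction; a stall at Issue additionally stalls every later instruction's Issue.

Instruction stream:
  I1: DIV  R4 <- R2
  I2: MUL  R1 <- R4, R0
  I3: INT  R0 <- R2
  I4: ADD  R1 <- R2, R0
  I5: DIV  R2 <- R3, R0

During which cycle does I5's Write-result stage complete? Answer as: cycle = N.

cycle = 29

cycle 1: issue I1 (DIV)
cycle 2: I1 read-ops, issue I2 (MUL)
cycle 3: issue I3 (INT)
cycle 4: I3 read-ops
cycle 5: I3 finished on INT
cycle 10: I1 finished on DIV
cycle 11: I1→R4
cycle 12: I2 read-ops
cycle 13: I3→R0
cycle 16: I2 finished on MUL
cycle 17: I2→R1
cycle 18: issue I4 (ADD)
cycle 19: I4 read-ops, issue I5 (DIV)
cycle 20: I5 read-ops
cycle 21: I4 finished on ADD
cycle 22: I4→R1
cycle 28: I5 finished on DIV
cycle 29: I5→R2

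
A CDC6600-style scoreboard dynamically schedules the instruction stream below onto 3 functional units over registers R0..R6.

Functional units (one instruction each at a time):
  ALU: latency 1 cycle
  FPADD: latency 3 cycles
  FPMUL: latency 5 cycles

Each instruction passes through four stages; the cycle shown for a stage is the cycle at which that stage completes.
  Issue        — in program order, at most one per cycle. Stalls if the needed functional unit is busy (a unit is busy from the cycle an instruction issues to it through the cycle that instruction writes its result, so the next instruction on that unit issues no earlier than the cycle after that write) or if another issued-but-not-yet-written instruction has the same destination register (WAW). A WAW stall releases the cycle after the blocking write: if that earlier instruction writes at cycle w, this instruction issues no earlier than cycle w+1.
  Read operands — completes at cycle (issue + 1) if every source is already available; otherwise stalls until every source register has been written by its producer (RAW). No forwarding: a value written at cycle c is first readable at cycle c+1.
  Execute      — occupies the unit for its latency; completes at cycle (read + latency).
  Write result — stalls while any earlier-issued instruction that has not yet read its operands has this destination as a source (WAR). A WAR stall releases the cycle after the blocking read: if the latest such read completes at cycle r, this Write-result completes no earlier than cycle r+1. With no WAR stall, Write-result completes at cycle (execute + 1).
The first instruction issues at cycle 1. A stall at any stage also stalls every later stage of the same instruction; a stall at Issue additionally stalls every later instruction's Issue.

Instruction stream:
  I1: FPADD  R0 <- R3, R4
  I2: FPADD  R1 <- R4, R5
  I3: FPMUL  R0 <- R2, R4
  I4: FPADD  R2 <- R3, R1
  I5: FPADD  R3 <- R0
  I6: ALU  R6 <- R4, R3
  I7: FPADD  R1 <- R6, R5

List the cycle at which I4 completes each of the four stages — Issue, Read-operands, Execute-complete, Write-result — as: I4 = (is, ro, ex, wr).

I4 = (13, 14, 17, 18)

[1] issue I1 (FPADD)
[2] I1 read-ops
[5] I1 finished on FPADD
[6] I1→R0
[7] issue I2 (FPADD)
[8] I2 read-ops, issue I3 (FPMUL)
[9] I3 read-ops
[11] I2 finished on FPADD
[12] I2→R1
[13] issue I4 (FPADD)
[14] I3 finished on FPMUL, I4 read-ops
[15] I3→R0
[17] I4 finished on FPADD
[18] I4→R2
[19] issue I5 (FPADD)
[20] I5 read-ops, issue I6 (ALU)
[23] I5 finished on FPADD
[24] I5→R3
[25] I6 read-ops, issue I7 (FPADD)
[26] I6 finished on ALU
[27] I6→R6
[28] I7 read-ops
[31] I7 finished on FPADD
[32] I7→R1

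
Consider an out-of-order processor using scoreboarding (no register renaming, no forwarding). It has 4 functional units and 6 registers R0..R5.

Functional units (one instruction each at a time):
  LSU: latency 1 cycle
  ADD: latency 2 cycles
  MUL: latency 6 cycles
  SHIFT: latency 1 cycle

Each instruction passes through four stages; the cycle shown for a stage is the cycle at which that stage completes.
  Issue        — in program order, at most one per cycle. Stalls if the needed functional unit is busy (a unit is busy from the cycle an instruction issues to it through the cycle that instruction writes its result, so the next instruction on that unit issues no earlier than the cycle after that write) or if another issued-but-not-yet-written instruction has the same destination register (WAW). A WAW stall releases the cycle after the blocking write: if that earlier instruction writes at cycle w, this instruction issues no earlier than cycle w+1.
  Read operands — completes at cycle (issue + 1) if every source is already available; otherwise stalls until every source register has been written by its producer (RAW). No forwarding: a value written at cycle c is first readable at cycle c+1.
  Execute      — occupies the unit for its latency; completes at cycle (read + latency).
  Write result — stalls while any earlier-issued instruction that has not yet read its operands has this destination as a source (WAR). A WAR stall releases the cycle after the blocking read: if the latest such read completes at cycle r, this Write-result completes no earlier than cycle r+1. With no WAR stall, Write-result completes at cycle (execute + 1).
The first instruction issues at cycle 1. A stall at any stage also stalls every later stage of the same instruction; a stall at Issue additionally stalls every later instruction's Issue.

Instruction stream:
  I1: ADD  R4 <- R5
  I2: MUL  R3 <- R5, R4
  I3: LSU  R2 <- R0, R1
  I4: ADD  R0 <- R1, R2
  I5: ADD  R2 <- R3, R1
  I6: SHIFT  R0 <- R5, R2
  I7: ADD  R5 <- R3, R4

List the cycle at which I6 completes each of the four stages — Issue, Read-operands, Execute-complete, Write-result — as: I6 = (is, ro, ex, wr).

[I1] 1/2/4/5
[I2] 2/6/12/13  (RAW R4: wait I1 write@5)
[I3] 3/4/5/6
[I4] 6/7/9/10  (struct: ADD busy until I1 writes@5)
[I5] 11/14/16/17  (struct: ADD busy until I4 writes@10; RAW R3: wait I2 write@13)
[I6] 12/18/19/20  (RAW R2: wait I5 write@17)
[I7] 18/19/21/22  (struct: ADD busy until I5 writes@17)

I6 = (12, 18, 19, 20)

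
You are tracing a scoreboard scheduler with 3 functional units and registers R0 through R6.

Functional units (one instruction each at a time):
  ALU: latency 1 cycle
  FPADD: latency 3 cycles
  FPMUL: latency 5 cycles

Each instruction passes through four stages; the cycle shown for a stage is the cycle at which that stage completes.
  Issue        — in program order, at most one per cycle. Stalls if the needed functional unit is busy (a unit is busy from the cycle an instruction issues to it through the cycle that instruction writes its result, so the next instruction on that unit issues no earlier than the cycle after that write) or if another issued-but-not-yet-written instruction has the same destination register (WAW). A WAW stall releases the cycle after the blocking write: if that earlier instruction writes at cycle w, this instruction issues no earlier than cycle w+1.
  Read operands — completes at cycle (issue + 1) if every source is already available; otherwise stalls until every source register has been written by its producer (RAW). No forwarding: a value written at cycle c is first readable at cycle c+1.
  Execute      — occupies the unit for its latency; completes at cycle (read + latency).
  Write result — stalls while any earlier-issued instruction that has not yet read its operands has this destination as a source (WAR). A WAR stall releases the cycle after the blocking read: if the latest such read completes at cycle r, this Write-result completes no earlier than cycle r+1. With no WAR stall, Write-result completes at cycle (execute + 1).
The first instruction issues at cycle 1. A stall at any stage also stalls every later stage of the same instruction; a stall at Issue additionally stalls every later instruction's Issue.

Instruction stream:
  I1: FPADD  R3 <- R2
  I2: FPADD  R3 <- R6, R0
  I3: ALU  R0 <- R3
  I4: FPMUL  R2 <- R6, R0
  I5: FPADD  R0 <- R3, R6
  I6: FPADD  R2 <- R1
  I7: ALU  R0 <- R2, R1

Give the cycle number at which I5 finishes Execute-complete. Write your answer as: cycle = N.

[I1] 1/2/5/6
[I2] 7/8/11/12  (struct: FPADD busy until I1 writes@6)
[I3] 8/13/14/15  (RAW R3: wait I2 write@12)
[I4] 9/16/21/22  (RAW R0: wait I3 write@15)
[I5] 16/17/20/21  (WAW R0: wait I3 write@15)
[I6] 23/24/27/28  (WAW R2: wait I4 write@22)
[I7] 24/29/30/31  (RAW R2: wait I6 write@28)

cycle = 20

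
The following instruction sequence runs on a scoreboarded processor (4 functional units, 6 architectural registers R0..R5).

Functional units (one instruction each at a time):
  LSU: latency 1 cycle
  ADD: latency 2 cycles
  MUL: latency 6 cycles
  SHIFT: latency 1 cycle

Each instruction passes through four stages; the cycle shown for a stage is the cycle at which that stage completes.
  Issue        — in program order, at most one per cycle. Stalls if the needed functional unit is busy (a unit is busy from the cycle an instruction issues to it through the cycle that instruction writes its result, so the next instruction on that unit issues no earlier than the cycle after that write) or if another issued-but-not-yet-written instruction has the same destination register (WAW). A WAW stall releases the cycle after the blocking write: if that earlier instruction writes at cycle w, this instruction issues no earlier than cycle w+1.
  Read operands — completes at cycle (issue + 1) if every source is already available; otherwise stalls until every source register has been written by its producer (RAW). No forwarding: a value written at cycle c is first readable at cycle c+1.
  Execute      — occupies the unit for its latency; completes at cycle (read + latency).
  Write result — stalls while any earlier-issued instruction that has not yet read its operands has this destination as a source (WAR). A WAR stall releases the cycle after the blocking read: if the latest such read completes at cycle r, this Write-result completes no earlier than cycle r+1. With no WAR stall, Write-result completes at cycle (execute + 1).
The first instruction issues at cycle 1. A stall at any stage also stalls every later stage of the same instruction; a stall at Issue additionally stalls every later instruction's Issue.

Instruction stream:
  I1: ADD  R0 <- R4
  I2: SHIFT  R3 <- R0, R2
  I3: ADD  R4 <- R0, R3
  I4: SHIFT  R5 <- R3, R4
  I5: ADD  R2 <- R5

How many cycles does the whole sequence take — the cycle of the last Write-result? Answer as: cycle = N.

cycle 1: issue I1 (ADD)
cycle 2: I1 read-ops | issue I2 (SHIFT)
cycle 4: I1 finished on ADD
cycle 5: I1→R0
cycle 6: I2 read-ops | issue I3 (ADD)
cycle 7: I2 finished on SHIFT
cycle 8: I2→R3
cycle 9: I3 read-ops | issue I4 (SHIFT)
cycle 11: I3 finished on ADD
cycle 12: I3→R4
cycle 13: I4 read-ops | issue I5 (ADD)
cycle 14: I4 finished on SHIFT
cycle 15: I4→R5
cycle 16: I5 read-ops
cycle 18: I5 finished on ADD
cycle 19: I5→R2

cycle = 19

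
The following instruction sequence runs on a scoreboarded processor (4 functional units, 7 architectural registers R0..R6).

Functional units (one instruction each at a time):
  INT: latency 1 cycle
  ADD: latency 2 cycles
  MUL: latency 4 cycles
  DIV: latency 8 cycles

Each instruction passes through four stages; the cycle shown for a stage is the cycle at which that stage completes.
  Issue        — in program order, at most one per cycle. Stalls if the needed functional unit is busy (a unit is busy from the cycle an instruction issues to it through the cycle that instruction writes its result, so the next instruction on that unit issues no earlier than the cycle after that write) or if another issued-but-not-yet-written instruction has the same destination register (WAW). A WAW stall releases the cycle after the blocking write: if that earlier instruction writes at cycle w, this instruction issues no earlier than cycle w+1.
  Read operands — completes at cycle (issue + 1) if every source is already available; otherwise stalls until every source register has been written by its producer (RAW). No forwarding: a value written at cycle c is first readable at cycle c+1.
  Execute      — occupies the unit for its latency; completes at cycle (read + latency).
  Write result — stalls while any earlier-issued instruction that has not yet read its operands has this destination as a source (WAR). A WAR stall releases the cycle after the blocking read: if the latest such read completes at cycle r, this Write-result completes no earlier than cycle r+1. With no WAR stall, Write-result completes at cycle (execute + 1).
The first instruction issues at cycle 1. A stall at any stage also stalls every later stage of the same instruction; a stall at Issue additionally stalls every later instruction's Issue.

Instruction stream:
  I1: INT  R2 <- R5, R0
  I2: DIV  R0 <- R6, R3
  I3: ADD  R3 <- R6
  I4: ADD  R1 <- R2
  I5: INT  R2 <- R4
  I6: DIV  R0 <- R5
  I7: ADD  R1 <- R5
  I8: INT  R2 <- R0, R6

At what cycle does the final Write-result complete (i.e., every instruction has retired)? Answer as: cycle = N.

[1] issue I1 (INT)
[2] I1 read-ops · issue I2 (DIV)
[3] I1 finished on INT · I2 read-ops · issue I3 (ADD)
[4] I1→R2 · I3 read-ops
[6] I3 finished on ADD
[7] I3→R3
[8] issue I4 (ADD)
[9] I4 read-ops · issue I5 (INT)
[10] I5 read-ops
[11] I2 finished on DIV · I4 finished on ADD · I5 finished on INT
[12] I2→R0 · I4→R1 · I5→R2
[13] issue I6 (DIV)
[14] I6 read-ops · issue I7 (ADD)
[15] I7 read-ops · issue I8 (INT)
[17] I7 finished on ADD
[18] I7→R1
[22] I6 finished on DIV
[23] I6→R0
[24] I8 read-ops
[25] I8 finished on INT
[26] I8→R2

cycle = 26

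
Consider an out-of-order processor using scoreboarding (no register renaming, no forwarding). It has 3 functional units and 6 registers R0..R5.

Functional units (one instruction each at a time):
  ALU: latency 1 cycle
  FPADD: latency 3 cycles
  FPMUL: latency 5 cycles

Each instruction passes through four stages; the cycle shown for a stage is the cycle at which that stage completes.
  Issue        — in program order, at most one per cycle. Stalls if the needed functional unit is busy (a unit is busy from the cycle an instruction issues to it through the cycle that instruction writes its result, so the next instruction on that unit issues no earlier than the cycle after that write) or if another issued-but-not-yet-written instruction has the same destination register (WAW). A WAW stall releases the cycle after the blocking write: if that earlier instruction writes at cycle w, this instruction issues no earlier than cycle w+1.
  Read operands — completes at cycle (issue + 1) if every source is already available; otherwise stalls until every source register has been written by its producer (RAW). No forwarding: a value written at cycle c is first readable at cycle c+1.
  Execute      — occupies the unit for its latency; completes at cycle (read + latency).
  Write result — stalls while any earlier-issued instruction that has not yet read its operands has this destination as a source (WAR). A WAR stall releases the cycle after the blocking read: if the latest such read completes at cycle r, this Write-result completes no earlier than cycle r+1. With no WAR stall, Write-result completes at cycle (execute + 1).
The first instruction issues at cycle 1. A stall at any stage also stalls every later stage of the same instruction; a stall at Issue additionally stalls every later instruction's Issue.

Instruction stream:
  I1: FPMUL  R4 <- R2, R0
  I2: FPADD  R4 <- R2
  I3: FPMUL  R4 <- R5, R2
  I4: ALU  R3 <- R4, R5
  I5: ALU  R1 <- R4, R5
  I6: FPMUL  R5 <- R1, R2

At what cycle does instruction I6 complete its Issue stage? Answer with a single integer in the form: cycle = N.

cycle = 27

c1: issue I1 (FPMUL)
c2: I1 read-ops
c7: I1 finished on FPMUL
c8: I1→R4
c9: issue I2 (FPADD)
c10: I2 read-ops
c13: I2 finished on FPADD
c14: I2→R4
c15: issue I3 (FPMUL)
c16: I3 read-ops | issue I4 (ALU)
c21: I3 finished on FPMUL
c22: I3→R4
c23: I4 read-ops
c24: I4 finished on ALU
c25: I4→R3
c26: issue I5 (ALU)
c27: I5 read-ops | issue I6 (FPMUL)
c28: I5 finished on ALU
c29: I5→R1
c30: I6 read-ops
c35: I6 finished on FPMUL
c36: I6→R5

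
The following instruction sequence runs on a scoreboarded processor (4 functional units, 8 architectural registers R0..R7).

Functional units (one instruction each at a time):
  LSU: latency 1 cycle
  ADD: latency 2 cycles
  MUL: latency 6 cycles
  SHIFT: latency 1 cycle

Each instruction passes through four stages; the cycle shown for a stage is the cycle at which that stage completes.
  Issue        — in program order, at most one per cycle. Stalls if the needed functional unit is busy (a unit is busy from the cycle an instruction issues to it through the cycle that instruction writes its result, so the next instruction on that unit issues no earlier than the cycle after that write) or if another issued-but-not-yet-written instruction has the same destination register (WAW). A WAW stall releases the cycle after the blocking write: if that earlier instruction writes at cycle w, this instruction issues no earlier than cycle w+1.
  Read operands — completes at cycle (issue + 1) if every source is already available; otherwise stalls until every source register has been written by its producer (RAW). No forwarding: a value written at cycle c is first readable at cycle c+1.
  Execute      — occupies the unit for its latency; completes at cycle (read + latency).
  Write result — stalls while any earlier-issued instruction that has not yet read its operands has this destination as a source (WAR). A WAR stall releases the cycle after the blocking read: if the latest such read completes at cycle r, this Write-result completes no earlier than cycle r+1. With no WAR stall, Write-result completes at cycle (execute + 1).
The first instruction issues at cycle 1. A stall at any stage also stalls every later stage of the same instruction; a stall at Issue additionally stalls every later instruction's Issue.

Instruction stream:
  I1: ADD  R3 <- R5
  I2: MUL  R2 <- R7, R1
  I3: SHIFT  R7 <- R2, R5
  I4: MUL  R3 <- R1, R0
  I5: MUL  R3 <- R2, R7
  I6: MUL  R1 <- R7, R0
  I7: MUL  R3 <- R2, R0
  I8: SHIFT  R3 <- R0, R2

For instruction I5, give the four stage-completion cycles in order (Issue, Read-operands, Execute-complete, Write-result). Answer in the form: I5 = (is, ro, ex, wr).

I5 = (20, 21, 27, 28)

I1 -> (1, 2, 4, 5)
I2 -> (2, 3, 9, 10)
I3 -> (3, 11, 12, 13)  // RAW R2: wait I2 write@10
I4 -> (11, 12, 18, 19)  // struct: MUL busy until I2 writes@10
I5 -> (20, 21, 27, 28)  // struct: MUL busy until I4 writes@19
I6 -> (29, 30, 36, 37)  // struct: MUL busy until I5 writes@28
I7 -> (38, 39, 45, 46)  // struct: MUL busy until I6 writes@37
I8 -> (47, 48, 49, 50)  // WAW R3: wait I7 write@46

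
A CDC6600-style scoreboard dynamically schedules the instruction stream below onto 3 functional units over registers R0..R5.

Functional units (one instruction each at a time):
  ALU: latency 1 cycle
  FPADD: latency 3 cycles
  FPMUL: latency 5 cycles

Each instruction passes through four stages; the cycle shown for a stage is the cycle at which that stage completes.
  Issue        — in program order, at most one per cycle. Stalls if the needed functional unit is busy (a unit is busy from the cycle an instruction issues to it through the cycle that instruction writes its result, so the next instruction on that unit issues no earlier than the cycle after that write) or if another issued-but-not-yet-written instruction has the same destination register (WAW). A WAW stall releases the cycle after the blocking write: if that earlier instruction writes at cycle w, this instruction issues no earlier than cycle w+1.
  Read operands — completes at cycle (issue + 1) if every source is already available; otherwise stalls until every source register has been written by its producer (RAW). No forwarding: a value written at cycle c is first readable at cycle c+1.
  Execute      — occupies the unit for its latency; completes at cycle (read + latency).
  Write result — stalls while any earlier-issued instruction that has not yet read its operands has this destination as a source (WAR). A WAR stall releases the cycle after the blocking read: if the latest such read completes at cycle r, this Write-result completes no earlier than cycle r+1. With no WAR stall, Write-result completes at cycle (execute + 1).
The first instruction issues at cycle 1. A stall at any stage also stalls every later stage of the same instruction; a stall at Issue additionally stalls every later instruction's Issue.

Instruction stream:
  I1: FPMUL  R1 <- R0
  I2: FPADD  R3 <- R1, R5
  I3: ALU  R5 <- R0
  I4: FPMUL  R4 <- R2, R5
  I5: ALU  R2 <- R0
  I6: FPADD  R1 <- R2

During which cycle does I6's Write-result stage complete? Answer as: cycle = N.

cycle = 19

  I1 | 1 | 2 | 7 | 8
  I2 | 2 | 9 | 12 | 13   RAW R1: wait I1 write@8
  I3 | 3 | 4 | 5 | 10   WAR R5: wait I2 read@9
  I4 | 9 | 11 | 16 | 17   struct: FPMUL busy until I1 writes@8 · RAW R5: wait I3 write@10
  I5 | 11 | 12 | 13 | 14   struct: ALU busy until I3 writes@10
  I6 | 14 | 15 | 18 | 19   struct: FPADD busy until I2 writes@13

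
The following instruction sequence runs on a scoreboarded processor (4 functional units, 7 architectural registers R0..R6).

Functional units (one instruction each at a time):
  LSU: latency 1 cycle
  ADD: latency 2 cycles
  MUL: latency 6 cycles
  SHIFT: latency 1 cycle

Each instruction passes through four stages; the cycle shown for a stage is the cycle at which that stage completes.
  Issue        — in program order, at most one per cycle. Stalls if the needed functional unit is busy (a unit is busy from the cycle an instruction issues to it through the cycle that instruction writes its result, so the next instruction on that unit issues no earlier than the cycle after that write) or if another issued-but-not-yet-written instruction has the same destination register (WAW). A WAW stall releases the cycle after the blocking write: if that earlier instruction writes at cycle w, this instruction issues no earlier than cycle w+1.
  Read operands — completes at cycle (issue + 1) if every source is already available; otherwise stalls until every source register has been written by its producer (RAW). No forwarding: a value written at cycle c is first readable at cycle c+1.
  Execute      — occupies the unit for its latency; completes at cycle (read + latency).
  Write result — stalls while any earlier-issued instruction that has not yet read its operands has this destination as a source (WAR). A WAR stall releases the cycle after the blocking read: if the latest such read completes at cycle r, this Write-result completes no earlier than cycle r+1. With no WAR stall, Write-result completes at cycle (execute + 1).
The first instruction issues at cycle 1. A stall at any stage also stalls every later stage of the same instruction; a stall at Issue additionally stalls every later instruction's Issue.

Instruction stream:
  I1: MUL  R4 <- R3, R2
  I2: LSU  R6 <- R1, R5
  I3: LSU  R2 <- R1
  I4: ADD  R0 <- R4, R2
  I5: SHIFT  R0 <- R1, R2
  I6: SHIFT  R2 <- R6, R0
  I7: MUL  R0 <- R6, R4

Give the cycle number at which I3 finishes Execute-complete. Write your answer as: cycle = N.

[I1] 1/2/8/9
[I2] 2/3/4/5
[I3] 6/7/8/9  (struct: LSU busy until I2 writes@5)
[I4] 7/10/12/13  (RAW R4: wait I1 write@9; RAW R2: wait I3 write@9)
[I5] 14/15/16/17  (WAW R0: wait I4 write@13)
[I6] 18/19/20/21  (struct: SHIFT busy until I5 writes@17)
[I7] 19/20/26/27

cycle = 8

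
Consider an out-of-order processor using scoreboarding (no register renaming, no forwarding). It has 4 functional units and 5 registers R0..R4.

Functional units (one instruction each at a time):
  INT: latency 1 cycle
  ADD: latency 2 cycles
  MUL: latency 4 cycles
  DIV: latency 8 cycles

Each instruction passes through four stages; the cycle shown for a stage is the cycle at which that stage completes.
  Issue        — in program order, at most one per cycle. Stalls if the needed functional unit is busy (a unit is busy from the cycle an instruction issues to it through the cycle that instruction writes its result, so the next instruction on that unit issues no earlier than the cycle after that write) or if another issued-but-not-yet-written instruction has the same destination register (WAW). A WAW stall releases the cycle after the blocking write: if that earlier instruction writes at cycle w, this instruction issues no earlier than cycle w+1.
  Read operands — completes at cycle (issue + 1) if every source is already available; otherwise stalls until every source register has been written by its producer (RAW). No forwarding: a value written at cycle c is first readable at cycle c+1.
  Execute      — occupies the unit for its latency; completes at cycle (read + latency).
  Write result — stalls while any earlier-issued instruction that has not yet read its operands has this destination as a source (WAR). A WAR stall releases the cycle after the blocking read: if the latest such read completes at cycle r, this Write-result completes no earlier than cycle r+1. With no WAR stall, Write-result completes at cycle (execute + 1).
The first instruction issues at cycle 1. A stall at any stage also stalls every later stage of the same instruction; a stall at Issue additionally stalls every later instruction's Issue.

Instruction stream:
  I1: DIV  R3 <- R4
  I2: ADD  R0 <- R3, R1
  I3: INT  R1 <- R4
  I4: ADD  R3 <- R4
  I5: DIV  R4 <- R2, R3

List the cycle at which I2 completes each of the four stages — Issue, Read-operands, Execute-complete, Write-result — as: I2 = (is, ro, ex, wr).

I2 = (2, 12, 14, 15)

1) issue 1, read 2, done 10, write 11
2) issue 2, read 12, done 14, write 15  <RAW R3: wait I1 write@11>
3) issue 3, read 4, done 5, write 13  <WAR R1: wait I2 read@12>
4) issue 16, read 17, done 19, write 20  <struct: ADD busy until I2 writes@15>
5) issue 17, read 21, done 29, write 30  <RAW R3: wait I4 write@20>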